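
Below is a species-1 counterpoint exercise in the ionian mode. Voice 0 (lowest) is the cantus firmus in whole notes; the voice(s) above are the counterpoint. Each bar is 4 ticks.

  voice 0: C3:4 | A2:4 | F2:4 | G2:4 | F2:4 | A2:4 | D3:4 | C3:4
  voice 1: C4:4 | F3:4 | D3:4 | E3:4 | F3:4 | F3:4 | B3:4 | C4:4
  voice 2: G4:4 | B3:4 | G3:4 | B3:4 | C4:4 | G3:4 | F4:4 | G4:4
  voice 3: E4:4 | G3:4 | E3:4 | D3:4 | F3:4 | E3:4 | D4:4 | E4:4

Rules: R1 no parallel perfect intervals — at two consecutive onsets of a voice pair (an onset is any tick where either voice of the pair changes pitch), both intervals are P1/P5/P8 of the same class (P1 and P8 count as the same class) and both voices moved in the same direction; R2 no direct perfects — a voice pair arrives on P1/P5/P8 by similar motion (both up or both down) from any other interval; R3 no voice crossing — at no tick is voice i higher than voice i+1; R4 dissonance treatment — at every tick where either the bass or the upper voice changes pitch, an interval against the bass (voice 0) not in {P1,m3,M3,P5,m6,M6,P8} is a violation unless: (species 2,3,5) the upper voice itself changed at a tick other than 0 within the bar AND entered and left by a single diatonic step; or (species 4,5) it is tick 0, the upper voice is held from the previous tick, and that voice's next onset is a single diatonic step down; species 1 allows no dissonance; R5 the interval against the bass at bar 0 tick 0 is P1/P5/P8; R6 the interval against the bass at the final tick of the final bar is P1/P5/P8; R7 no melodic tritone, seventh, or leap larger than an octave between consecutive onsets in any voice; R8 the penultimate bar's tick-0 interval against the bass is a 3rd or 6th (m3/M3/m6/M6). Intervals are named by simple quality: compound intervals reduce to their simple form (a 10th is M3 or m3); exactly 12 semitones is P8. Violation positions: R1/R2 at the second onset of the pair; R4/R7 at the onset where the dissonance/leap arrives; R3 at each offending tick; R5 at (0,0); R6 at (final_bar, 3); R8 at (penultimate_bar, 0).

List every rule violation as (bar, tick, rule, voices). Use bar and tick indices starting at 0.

bar 0: v0=C3 v1=C4 v2=G4 v3=E4 downbeat M3
bar 1: v0=A2 v1=F3 v2=B3 v3=G3 downbeat m7
bar 2: v0=F2 v1=D3 v2=G3 v3=E3 downbeat M7
bar 3: v0=G2 v1=E3 v2=B3 v3=D3 downbeat P5
bar 4: v0=F2 v1=F3 v2=C4 v3=F3 downbeat P8
bar 5: v0=A2 v1=F3 v2=G3 v3=E3 downbeat P5
bar 6: v0=D3 v1=B3 v2=F4 v3=D4 downbeat P8
bar 7: v0=C3 v1=C4 v2=G4 v3=E4 downbeat M3
  -> R3 @ bar 0 tick 0 v(2, 3): G4 above E4
  -> R5 @ bar 0 tick 0 v(0, 3): opens on M3
  -> R3 @ bar 0 tick 1 v(2, 3): G4 above E4
  -> R3 @ bar 0 tick 2 v(2, 3): G4 above E4
  -> R3 @ bar 0 tick 3 v(2, 3): G4 above E4
  -> R3 @ bar 1 tick 0 v(2, 3): B3 above G3
  -> R4 @ bar 1 tick 0 v(0, 2): A2/B3 M2 untreated
  -> R4 @ bar 1 tick 0 v(0, 3): A2/G3 m7 untreated
  -> R3 @ bar 1 tick 1 v(2, 3): B3 above G3
  -> R3 @ bar 1 tick 2 v(2, 3): B3 above G3
  -> R3 @ bar 1 tick 3 v(2, 3): B3 above G3
  -> R3 @ bar 2 tick 0 v(2, 3): G3 above E3
  -> R4 @ bar 2 tick 0 v(0, 2): F2/G3 M2 untreated
  -> R4 @ bar 2 tick 0 v(0, 3): F2/E3 M7 untreated
  -> R3 @ bar 2 tick 1 v(2, 3): G3 above E3
  -> R3 @ bar 2 tick 2 v(2, 3): G3 above E3
  -> R3 @ bar 2 tick 3 v(2, 3): G3 above E3
  -> R2 @ bar 3 tick 0 v(1, 2): D3/G3 P4 -> E3/B3 P5 similar
  -> R3 @ bar 3 tick 0 v(2, 3): B3 above D3
  -> R3 @ bar 3 tick 1 v(2, 3): B3 above D3
  -> R3 @ bar 3 tick 2 v(2, 3): B3 above D3
  -> R3 @ bar 3 tick 3 v(2, 3): B3 above D3
  -> R1 @ bar 4 tick 0 v(1, 2): E3/B3 P5 -> F3/C4 P5 similar
  -> R2 @ bar 4 tick 0 v(1, 3): E3/D3 M2 -> F3/F3 P1 similar
  -> R2 @ bar 4 tick 0 v(2, 3): B3/D3 M6 -> C4/F3 P5 similar
  -> R3 @ bar 4 tick 0 v(2, 3): C4 above F3
  -> R3 @ bar 4 tick 1 v(2, 3): C4 above F3
  -> R3 @ bar 4 tick 2 v(2, 3): C4 above F3
  -> R3 @ bar 4 tick 3 v(2, 3): C4 above F3
  -> R3 @ bar 5 tick 0 v(2, 3): G3 above E3
  -> R4 @ bar 5 tick 0 v(0, 2): A2/G3 m7 untreated
  -> R3 @ bar 5 tick 1 v(2, 3): G3 above E3
  -> R3 @ bar 5 tick 2 v(2, 3): G3 above E3
  -> R3 @ bar 5 tick 3 v(2, 3): G3 above E3
  -> R2 @ bar 6 tick 0 v(0, 3): A2/E3 P5 -> D3/D4 P8 similar
  -> R3 @ bar 6 tick 0 v(2, 3): F4 above D4
  -> R7 @ bar 6 tick 0 v(1,): F3->B3 leap 6st
  -> R7 @ bar 6 tick 0 v(2,): G3->F4 leap 10st
  -> R7 @ bar 6 tick 0 v(3,): E3->D4 leap 10st
  -> R8 @ bar 6 tick 0 v(0, 3): penult P8 not 3rd/6th
  -> R3 @ bar 6 tick 1 v(2, 3): F4 above D4
  -> R3 @ bar 6 tick 2 v(2, 3): F4 above D4
  -> R3 @ bar 6 tick 3 v(2, 3): F4 above D4
  -> R2 @ bar 7 tick 0 v(1, 2): B3/F4 TT -> C4/G4 P5 similar
  -> R3 @ bar 7 tick 0 v(2, 3): G4 above E4
  -> R3 @ bar 7 tick 1 v(2, 3): G4 above E4
  -> R3 @ bar 7 tick 2 v(2, 3): G4 above E4
  -> R3 @ bar 7 tick 3 v(2, 3): G4 above E4
  -> R6 @ bar 7 tick 3 v(0, 3): closes on M3

(0, 0, R3, (2, 3))
(0, 0, R5, (0, 3))
(0, 1, R3, (2, 3))
(0, 2, R3, (2, 3))
(0, 3, R3, (2, 3))
(1, 0, R3, (2, 3))
(1, 0, R4, (0, 2))
(1, 0, R4, (0, 3))
(1, 1, R3, (2, 3))
(1, 2, R3, (2, 3))
(1, 3, R3, (2, 3))
(2, 0, R3, (2, 3))
(2, 0, R4, (0, 2))
(2, 0, R4, (0, 3))
(2, 1, R3, (2, 3))
(2, 2, R3, (2, 3))
(2, 3, R3, (2, 3))
(3, 0, R2, (1, 2))
(3, 0, R3, (2, 3))
(3, 1, R3, (2, 3))
(3, 2, R3, (2, 3))
(3, 3, R3, (2, 3))
(4, 0, R1, (1, 2))
(4, 0, R2, (1, 3))
(4, 0, R2, (2, 3))
(4, 0, R3, (2, 3))
(4, 1, R3, (2, 3))
(4, 2, R3, (2, 3))
(4, 3, R3, (2, 3))
(5, 0, R3, (2, 3))
(5, 0, R4, (0, 2))
(5, 1, R3, (2, 3))
(5, 2, R3, (2, 3))
(5, 3, R3, (2, 3))
(6, 0, R2, (0, 3))
(6, 0, R3, (2, 3))
(6, 0, R7, (1,))
(6, 0, R7, (2,))
(6, 0, R7, (3,))
(6, 0, R8, (0, 3))
(6, 1, R3, (2, 3))
(6, 2, R3, (2, 3))
(6, 3, R3, (2, 3))
(7, 0, R2, (1, 2))
(7, 0, R3, (2, 3))
(7, 1, R3, (2, 3))
(7, 2, R3, (2, 3))
(7, 3, R3, (2, 3))
(7, 3, R6, (0, 3))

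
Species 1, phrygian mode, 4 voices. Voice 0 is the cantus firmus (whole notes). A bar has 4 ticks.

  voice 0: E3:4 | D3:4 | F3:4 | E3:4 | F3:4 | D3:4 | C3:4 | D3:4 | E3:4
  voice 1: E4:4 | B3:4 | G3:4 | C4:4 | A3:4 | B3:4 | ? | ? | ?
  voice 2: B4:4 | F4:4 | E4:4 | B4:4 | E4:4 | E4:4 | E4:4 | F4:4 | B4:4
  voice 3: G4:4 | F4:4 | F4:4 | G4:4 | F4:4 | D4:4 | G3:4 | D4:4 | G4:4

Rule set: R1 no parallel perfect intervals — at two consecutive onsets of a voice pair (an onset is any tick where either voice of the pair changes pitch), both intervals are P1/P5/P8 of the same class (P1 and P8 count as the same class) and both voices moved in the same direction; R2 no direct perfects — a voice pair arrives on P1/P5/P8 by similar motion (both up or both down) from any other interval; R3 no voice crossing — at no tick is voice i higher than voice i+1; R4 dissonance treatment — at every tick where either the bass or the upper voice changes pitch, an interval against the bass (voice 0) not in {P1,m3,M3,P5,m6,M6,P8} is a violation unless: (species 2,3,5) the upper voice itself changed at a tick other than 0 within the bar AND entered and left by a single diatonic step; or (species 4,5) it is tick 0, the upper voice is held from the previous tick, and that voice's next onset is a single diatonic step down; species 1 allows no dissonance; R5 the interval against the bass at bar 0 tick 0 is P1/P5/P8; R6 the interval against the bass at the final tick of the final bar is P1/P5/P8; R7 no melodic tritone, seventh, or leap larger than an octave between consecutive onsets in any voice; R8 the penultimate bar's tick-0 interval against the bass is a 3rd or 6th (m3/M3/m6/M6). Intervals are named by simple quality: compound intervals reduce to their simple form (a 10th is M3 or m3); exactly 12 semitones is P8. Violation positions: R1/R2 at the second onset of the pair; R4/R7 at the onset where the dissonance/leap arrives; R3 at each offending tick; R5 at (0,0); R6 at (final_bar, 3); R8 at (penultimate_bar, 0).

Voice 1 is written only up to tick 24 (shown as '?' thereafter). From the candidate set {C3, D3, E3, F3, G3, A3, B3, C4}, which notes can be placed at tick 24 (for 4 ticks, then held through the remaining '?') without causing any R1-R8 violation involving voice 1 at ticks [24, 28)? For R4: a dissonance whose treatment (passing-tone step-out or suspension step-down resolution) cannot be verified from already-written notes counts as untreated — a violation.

{A3, C4, E3}

C3: violates R2,R7
D3: violates R4
E3: legal
F3: violates R4,R7
G3: violates R2
A3: legal
B3: violates R4
C4: legal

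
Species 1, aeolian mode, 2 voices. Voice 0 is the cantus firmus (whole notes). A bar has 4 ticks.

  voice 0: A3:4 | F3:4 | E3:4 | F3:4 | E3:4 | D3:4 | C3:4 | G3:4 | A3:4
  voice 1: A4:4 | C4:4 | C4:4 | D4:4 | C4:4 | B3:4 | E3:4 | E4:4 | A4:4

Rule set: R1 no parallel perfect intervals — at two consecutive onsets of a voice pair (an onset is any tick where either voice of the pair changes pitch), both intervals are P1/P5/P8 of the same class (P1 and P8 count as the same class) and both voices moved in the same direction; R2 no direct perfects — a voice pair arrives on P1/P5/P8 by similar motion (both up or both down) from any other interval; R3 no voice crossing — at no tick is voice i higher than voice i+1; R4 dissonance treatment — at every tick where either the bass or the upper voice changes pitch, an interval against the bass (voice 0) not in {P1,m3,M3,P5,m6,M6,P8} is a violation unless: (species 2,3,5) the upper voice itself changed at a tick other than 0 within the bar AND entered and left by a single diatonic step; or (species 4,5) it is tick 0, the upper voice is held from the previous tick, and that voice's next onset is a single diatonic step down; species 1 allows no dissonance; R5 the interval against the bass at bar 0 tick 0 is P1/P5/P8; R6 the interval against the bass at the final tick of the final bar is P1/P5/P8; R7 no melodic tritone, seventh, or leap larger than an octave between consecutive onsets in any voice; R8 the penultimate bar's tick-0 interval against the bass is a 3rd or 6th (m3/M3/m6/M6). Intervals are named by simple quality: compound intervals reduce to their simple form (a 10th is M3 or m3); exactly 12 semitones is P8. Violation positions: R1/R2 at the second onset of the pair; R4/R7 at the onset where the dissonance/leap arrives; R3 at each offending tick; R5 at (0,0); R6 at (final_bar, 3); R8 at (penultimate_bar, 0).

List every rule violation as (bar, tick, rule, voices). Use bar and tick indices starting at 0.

bar 0: v0=A3 v1=A4 downbeat P8
bar 1: v0=F3 v1=C4 downbeat P5
bar 2: v0=E3 v1=C4 downbeat m6
bar 3: v0=F3 v1=D4 downbeat M6
bar 4: v0=E3 v1=C4 downbeat m6
bar 5: v0=D3 v1=B3 downbeat M6
bar 6: v0=C3 v1=E3 downbeat M3
bar 7: v0=G3 v1=E4 downbeat M6
bar 8: v0=A3 v1=A4 downbeat P8
  -> R2 @ bar 1 tick 0 v(0, 1): A3/A4 P8 -> F3/C4 P5 similar
  -> R2 @ bar 8 tick 0 v(0, 1): G3/E4 M6 -> A3/A4 P8 similar

(1, 0, R2, (0, 1))
(8, 0, R2, (0, 1))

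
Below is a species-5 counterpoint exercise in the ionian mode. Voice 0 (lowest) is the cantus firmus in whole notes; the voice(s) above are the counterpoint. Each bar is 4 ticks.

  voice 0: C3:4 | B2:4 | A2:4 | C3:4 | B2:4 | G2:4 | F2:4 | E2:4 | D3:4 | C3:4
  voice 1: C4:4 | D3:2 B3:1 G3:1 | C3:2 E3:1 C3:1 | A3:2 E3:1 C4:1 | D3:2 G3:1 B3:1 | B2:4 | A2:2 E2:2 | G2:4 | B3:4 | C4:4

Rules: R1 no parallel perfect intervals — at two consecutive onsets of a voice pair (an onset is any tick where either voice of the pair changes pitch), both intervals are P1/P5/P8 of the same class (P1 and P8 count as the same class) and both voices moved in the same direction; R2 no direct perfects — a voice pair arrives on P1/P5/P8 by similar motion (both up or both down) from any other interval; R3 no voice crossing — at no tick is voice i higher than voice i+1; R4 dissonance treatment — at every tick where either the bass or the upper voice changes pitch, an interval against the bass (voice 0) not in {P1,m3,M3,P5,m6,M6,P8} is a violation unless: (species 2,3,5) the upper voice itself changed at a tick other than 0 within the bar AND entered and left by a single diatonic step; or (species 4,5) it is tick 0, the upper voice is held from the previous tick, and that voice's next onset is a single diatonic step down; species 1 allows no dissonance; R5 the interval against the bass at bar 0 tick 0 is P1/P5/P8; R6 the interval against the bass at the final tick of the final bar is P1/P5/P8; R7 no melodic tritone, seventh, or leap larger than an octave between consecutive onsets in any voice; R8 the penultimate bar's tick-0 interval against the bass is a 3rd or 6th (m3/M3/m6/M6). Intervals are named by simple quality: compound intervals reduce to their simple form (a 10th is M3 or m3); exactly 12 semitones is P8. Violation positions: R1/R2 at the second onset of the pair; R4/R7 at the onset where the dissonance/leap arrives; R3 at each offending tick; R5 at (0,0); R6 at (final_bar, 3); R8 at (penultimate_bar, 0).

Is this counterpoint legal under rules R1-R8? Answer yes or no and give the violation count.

No (7 violations)

bar 0: v0=C3 v1=C4 (P8)
bar 1: v0=B2 v1=D3 (m3)
bar 2: v0=A2 v1=C3 (m3)
bar 3: v0=C3 v1=A3 (M6)
bar 4: v0=B2 v1=D3 (m3)
bar 5: v0=G2 v1=B2 (M3)
bar 6: v0=F2 v1=A2 (M3)
bar 7: v0=E2 v1=G2 (m3)
bar 8: v0=D3 v1=B3 (M6)
bar 9: v0=C3 v1=C4 (P8)
  R7 @ bar1.0: C4->D3 leap 10st
  R7 @ bar4.0: C4->D3 leap 10st
  R3 @ bar6.2: F2 above E2
  R4 @ bar6.2: F2/E2 m2 untreated
  R3 @ bar6.3: F2 above E2
  R7 @ bar8.0: E2->D3 leap 10st
  R7 @ bar8.0: G2->B3 leap 16st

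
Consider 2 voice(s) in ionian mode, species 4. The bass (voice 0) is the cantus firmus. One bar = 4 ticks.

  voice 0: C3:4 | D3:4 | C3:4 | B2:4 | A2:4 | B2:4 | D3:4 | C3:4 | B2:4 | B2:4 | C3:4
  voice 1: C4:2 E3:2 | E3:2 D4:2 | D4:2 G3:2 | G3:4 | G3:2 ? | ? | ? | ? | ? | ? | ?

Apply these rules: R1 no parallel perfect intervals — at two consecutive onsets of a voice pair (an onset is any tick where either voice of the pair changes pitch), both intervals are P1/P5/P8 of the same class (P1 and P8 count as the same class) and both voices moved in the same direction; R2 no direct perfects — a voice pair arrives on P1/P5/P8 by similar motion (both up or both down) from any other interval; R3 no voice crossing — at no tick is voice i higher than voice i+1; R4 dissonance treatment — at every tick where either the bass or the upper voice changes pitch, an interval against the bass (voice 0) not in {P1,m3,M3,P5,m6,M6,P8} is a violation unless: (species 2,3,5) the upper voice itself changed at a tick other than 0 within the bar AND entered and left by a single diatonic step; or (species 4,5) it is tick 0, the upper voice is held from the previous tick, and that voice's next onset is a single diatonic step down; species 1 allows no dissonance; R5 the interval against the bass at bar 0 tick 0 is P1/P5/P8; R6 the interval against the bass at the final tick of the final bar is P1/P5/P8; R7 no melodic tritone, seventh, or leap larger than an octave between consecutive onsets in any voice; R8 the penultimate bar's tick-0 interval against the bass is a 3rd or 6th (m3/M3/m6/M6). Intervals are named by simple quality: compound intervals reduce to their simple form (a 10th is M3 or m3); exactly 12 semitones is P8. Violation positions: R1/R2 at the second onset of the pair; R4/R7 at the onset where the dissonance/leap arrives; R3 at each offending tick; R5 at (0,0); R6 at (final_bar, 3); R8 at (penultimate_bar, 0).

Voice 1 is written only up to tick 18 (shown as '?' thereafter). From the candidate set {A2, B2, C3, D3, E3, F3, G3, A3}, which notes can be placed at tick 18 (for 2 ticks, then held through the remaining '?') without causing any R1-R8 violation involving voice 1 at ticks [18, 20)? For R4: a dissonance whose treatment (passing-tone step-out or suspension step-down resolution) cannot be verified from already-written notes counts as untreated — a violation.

{A3, C3, E3, F3, G3}

A2: violates R7
B2: violates R4
C3: legal
D3: violates R4
E3: legal
F3: legal
G3: legal
A3: legal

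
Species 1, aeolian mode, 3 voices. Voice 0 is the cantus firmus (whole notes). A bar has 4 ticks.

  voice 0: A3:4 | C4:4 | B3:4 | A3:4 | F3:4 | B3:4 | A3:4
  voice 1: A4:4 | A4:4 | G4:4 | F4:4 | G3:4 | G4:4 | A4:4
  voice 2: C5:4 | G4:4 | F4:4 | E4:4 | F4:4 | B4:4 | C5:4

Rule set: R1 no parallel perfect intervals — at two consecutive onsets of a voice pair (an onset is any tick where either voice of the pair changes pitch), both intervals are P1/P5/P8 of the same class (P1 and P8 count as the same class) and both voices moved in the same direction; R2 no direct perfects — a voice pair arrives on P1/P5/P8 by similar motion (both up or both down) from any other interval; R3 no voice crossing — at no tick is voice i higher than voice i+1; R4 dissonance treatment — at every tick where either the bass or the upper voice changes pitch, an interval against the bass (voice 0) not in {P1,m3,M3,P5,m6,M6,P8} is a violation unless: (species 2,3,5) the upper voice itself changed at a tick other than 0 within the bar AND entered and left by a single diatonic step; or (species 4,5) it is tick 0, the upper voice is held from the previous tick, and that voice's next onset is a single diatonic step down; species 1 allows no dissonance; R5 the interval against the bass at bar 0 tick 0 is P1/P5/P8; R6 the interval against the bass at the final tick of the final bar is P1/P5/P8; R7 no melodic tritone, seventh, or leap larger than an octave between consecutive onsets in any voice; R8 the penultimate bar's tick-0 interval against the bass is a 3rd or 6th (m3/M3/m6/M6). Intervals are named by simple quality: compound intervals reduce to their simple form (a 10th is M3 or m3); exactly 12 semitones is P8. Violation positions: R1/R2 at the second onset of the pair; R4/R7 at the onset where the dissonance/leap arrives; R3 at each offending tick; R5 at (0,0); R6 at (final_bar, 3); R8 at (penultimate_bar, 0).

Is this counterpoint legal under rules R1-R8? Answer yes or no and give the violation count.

No (22 violations)

bar 0: v0=A3 v1=A4 v2=C5 (m3)
bar 1: v0=C4 v1=A4 v2=G4 (P5)
bar 2: v0=B3 v1=G4 v2=F4 (TT)
bar 3: v0=A3 v1=F4 v2=E4 (P5)
bar 4: v0=F3 v1=G3 v2=F4 (P8)
bar 5: v0=B3 v1=G4 v2=B4 (P8)
bar 6: v0=A3 v1=A4 v2=C5 (m3)
  R5 @ bar0.0: opens on m3
  R3 @ bar1.0: A4 above G4
  R3 @ bar1.1: A4 above G4
  R3 @ bar1.2: A4 above G4
  R3 @ bar1.3: A4 above G4
  R3 @ bar2.0: G4 above F4
  R4 @ bar2.0: B3/F4 TT untreated
  R3 @ bar2.1: G4 above F4
  R3 @ bar2.2: G4 above F4
  R3 @ bar2.3: G4 above F4
  R2 @ bar3.0: B3/F4 TT -> A3/E4 P5 similar
  R3 @ bar3.0: F4 above E4
  R3 @ bar3.1: F4 above E4
  R3 @ bar3.2: F4 above E4
  R3 @ bar3.3: F4 above E4
  R4 @ bar4.0: F3/G3 M2 untreated
  R7 @ bar4.0: F4->G3 leap 10st
  R1 @ bar5.0: F3/F4 P8 -> B3/B4 P8 similar
  R7 @ bar5.0: F3->B3 leap 6st
  R7 @ bar5.0: F4->B4 leap 6st
  R8 @ bar5.0: penult P8 not 3rd/6th
  R6 @ bar6.3: closes on m3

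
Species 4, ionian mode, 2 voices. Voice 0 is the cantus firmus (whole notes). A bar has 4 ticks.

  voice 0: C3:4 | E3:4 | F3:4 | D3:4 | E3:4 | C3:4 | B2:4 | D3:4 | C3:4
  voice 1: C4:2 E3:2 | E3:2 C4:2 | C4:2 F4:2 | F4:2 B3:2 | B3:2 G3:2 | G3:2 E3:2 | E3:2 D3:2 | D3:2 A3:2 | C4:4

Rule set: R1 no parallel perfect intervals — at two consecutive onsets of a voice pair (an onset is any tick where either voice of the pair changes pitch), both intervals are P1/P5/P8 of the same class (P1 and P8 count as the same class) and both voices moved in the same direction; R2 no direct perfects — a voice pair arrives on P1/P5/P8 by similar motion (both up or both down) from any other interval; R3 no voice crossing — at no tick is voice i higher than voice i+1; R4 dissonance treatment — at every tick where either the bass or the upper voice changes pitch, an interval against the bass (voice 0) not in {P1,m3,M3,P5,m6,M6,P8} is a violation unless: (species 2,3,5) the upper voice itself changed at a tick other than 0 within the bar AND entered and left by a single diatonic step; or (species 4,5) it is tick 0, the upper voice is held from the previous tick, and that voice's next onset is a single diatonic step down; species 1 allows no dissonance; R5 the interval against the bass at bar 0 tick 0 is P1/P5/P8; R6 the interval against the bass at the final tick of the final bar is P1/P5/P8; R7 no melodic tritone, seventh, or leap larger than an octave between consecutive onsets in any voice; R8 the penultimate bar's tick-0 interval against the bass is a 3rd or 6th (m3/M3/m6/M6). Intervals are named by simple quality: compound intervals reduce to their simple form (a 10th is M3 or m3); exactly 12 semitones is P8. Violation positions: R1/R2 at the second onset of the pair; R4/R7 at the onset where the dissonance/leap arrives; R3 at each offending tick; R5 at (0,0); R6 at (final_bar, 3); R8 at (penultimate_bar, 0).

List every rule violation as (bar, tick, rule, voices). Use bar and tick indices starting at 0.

bar 0: v0=C3 v1=C4 downbeat P8
bar 1: v0=E3 v1=E3 downbeat P1
bar 2: v0=F3 v1=C4 downbeat P5
bar 3: v0=D3 v1=F4 downbeat m3
bar 4: v0=E3 v1=B3 downbeat P5
bar 5: v0=C3 v1=G3 downbeat P5
bar 6: v0=B2 v1=E3 downbeat P4
bar 7: v0=D3 v1=D3 downbeat P1
bar 8: v0=C3 v1=C4 downbeat P8
  -> R7 @ bar 3 tick 2 v(1,): F4->B3 leap 6st
  -> R8 @ bar 7 tick 0 v(0, 1): penult P1 not 3rd/6th

(3, 2, R7, (1,))
(7, 0, R8, (0, 1))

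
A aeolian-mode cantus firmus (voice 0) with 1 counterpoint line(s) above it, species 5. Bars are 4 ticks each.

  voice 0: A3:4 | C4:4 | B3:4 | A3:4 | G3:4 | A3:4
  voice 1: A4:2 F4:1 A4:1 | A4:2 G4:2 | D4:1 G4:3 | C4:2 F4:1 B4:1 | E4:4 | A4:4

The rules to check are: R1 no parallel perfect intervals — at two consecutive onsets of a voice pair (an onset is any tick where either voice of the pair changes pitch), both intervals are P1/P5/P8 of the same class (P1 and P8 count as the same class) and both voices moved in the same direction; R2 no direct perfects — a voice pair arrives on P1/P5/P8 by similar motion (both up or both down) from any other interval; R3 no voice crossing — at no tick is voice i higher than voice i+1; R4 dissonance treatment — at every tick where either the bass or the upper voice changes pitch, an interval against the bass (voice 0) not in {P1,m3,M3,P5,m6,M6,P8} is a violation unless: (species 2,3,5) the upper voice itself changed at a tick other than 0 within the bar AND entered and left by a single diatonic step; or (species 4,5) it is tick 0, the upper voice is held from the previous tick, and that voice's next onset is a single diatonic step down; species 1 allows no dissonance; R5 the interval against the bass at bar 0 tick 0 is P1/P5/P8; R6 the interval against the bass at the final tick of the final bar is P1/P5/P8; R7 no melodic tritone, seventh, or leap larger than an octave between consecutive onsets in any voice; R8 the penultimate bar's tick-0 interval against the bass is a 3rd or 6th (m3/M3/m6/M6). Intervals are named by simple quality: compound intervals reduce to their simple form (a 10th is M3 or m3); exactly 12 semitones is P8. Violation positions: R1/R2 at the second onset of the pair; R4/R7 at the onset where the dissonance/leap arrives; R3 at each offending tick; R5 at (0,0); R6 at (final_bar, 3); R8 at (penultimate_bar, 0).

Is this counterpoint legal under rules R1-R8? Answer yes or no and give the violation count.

bar 0: v0=A3 v1=A4 (P8)
bar 1: v0=C4 v1=A4 (M6)
bar 2: v0=B3 v1=D4 (m3)
bar 3: v0=A3 v1=C4 (m3)
bar 4: v0=G3 v1=E4 (M6)
bar 5: v0=A3 v1=A4 (P8)
  R4 @ bar3.3: A3/B4 M2 untreated
  R7 @ bar3.3: F4->B4 leap 6st
  R2 @ bar5.0: G3/E4 M6 -> A3/A4 P8 similar

No (3 violations)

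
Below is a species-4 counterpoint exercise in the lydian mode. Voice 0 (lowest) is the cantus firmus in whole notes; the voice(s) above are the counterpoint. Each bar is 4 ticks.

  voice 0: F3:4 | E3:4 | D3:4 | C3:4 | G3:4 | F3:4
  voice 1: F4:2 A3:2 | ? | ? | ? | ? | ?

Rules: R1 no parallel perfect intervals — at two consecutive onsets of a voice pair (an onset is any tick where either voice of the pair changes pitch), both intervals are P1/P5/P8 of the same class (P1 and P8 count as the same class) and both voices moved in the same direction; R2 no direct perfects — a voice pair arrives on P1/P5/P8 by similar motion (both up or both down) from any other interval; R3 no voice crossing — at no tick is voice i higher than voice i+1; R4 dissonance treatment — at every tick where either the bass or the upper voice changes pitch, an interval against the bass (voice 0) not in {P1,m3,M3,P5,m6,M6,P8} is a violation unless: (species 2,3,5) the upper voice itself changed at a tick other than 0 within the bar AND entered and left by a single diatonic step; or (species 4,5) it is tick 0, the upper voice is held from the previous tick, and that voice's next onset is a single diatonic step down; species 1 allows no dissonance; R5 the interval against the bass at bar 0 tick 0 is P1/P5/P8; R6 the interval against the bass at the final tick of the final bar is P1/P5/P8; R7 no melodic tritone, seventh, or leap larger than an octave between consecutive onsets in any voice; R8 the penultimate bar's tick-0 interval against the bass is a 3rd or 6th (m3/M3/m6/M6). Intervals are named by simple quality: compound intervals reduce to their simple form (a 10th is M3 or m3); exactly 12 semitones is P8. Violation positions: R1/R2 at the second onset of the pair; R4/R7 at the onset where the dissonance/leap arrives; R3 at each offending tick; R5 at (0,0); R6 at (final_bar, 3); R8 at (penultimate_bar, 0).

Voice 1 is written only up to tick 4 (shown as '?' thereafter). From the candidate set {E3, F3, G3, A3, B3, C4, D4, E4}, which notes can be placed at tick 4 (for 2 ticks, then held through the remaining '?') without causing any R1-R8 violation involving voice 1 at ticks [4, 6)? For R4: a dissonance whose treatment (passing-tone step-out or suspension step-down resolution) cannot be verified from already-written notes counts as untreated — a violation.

{B3, C4, E4, G3}

E3: violates R2
F3: violates R4
G3: legal
A3: violates R4
B3: legal
C4: legal
D4: violates R4
E4: legal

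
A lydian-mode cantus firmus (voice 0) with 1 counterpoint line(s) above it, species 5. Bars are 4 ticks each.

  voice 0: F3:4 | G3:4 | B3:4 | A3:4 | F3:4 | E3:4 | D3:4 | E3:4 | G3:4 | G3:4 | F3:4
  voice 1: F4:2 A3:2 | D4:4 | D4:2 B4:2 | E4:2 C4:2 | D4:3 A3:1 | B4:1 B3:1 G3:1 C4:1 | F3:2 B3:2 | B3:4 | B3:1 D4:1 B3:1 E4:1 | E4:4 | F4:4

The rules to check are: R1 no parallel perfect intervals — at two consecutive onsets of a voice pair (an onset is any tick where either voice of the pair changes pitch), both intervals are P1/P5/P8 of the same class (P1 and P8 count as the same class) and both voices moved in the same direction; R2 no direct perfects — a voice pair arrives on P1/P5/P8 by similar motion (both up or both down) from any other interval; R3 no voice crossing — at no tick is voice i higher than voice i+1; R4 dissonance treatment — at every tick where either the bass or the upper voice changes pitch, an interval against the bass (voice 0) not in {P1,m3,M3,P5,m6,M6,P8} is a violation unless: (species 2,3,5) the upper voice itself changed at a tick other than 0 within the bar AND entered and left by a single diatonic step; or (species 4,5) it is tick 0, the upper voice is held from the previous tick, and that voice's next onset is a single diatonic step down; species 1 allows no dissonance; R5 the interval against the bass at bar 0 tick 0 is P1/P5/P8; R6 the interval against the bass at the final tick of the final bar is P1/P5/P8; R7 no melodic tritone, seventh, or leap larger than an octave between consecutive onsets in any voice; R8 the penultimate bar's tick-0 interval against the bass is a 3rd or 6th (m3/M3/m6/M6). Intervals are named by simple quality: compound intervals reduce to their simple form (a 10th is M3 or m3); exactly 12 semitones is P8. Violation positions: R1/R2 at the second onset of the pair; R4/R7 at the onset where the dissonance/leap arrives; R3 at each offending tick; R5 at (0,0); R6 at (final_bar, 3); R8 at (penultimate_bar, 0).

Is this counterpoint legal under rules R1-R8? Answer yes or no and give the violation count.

No (4 violations)

bar 0: v0=F3 v1=F4 (P8)
bar 1: v0=G3 v1=D4 (P5)
bar 2: v0=B3 v1=D4 (m3)
bar 3: v0=A3 v1=E4 (P5)
bar 4: v0=F3 v1=D4 (M6)
bar 5: v0=E3 v1=B4 (P5)
bar 6: v0=D3 v1=F3 (m3)
bar 7: v0=E3 v1=B3 (P5)
bar 8: v0=G3 v1=B3 (M3)
bar 9: v0=G3 v1=E4 (M6)
bar 10: v0=F3 v1=F4 (P8)
  R2 @ bar1.0: F3/A3 M3 -> G3/D4 P5 similar
  R2 @ bar3.0: B3/B4 P8 -> A3/E4 P5 similar
  R7 @ bar5.0: A3->B4 leap 14st
  R7 @ bar6.2: F3->B3 leap 6st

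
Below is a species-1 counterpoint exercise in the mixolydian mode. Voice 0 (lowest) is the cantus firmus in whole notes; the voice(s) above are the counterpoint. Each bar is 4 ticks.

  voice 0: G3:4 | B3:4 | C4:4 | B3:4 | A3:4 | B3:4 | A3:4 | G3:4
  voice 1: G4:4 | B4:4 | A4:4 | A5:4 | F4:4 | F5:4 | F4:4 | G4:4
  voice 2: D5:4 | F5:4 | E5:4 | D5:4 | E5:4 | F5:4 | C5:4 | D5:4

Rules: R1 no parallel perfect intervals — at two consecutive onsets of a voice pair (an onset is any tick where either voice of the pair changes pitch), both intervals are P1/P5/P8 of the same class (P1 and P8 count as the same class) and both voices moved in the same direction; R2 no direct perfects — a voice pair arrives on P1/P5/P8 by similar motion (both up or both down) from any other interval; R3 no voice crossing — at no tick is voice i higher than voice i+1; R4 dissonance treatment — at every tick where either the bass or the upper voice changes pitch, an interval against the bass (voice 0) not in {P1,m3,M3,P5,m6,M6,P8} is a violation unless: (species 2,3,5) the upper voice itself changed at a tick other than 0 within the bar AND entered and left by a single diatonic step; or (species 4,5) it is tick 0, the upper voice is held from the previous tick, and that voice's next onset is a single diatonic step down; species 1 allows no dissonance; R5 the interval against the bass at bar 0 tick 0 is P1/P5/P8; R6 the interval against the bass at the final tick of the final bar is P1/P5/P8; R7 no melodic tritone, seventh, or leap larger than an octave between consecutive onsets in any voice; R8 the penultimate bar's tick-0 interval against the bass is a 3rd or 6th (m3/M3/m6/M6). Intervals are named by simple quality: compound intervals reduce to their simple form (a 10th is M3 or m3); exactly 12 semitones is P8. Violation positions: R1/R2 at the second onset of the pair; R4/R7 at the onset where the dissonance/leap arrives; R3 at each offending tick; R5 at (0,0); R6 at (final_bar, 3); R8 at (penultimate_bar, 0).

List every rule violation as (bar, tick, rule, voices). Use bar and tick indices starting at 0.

(1, 0, R1, (0, 1))
(1, 0, R4, (0, 2))
(2, 0, R2, (1, 2))
(3, 0, R3, (1, 2))
(3, 0, R4, (0, 1))
(3, 1, R3, (1, 2))
(3, 2, R3, (1, 2))
(3, 3, R3, (1, 2))
(4, 0, R7, (1,))
(5, 0, R2, (1, 2))
(5, 0, R4, (0, 1))
(5, 0, R4, (0, 2))
(6, 0, R2, (1, 2))
(7, 0, R1, (1, 2))

bar 0: v0=G3 v1=G4 v2=D5 downbeat P5
bar 1: v0=B3 v1=B4 v2=F5 downbeat TT
bar 2: v0=C4 v1=A4 v2=E5 downbeat M3
bar 3: v0=B3 v1=A5 v2=D5 downbeat m3
bar 4: v0=A3 v1=F4 v2=E5 downbeat P5
bar 5: v0=B3 v1=F5 v2=F5 downbeat TT
bar 6: v0=A3 v1=F4 v2=C5 downbeat m3
bar 7: v0=G3 v1=G4 v2=D5 downbeat P5
  -> R1 @ bar 1 tick 0 v(0, 1): G3/G4 P8 -> B3/B4 P8 similar
  -> R4 @ bar 1 tick 0 v(0, 2): B3/F5 TT untreated
  -> R2 @ bar 2 tick 0 v(1, 2): B4/F5 TT -> A4/E5 P5 similar
  -> R3 @ bar 3 tick 0 v(1, 2): A5 above D5
  -> R4 @ bar 3 tick 0 v(0, 1): B3/A5 m7 untreated
  -> R3 @ bar 3 tick 1 v(1, 2): A5 above D5
  -> R3 @ bar 3 tick 2 v(1, 2): A5 above D5
  -> R3 @ bar 3 tick 3 v(1, 2): A5 above D5
  -> R7 @ bar 4 tick 0 v(1,): A5->F4 leap 16st
  -> R2 @ bar 5 tick 0 v(1, 2): F4/E5 M7 -> F5/F5 P1 similar
  -> R4 @ bar 5 tick 0 v(0, 1): B3/F5 TT untreated
  -> R4 @ bar 5 tick 0 v(0, 2): B3/F5 TT untreated
  -> R2 @ bar 6 tick 0 v(1, 2): F5/F5 P1 -> F4/C5 P5 similar
  -> R1 @ bar 7 tick 0 v(1, 2): F4/C5 P5 -> G4/D5 P5 similar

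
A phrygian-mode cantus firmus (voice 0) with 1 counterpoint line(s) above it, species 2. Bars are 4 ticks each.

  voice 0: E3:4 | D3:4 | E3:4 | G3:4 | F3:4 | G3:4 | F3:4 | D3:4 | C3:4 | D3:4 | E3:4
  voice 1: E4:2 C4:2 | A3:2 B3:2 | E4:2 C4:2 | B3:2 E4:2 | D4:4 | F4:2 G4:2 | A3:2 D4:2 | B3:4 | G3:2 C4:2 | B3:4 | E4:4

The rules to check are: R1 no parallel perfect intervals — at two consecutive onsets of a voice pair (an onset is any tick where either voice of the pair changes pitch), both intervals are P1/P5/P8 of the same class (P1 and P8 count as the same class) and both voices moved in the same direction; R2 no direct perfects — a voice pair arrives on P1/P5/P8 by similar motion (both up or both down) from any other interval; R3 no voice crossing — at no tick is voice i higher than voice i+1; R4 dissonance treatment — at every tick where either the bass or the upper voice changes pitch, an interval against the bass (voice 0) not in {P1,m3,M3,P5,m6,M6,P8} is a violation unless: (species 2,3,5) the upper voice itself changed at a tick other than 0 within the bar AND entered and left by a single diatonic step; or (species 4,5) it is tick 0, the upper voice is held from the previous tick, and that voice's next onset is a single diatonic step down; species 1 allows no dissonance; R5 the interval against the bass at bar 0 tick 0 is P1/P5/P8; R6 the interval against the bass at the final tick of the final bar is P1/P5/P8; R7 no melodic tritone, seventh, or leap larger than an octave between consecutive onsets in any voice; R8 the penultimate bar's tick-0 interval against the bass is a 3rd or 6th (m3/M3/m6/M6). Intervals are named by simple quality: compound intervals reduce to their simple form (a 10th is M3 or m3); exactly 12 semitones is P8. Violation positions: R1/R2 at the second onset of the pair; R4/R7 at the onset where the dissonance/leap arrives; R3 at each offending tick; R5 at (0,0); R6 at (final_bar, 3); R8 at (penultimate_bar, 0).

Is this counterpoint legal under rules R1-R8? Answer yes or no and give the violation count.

bar 0: v0=E3 v1=E4 (P8)
bar 1: v0=D3 v1=A3 (P5)
bar 2: v0=E3 v1=E4 (P8)
bar 3: v0=G3 v1=B3 (M3)
bar 4: v0=F3 v1=D4 (M6)
bar 5: v0=G3 v1=F4 (m7)
bar 6: v0=F3 v1=A3 (M3)
bar 7: v0=D3 v1=B3 (M6)
bar 8: v0=C3 v1=G3 (P5)
bar 9: v0=D3 v1=B3 (M6)
bar 10: v0=E3 v1=E4 (P8)
  R2 @ bar1.0: E3/C4 m6 -> D3/A3 P5 similar
  R2 @ bar2.0: D3/B3 M6 -> E3/E4 P8 similar
  R4 @ bar5.0: G3/F4 m7 untreated
  R7 @ bar6.0: G4->A3 leap 10st
  R2 @ bar8.0: D3/B3 M6 -> C3/G3 P5 similar
  R2 @ bar10.0: D3/B3 M6 -> E3/E4 P8 similar

No (6 violations)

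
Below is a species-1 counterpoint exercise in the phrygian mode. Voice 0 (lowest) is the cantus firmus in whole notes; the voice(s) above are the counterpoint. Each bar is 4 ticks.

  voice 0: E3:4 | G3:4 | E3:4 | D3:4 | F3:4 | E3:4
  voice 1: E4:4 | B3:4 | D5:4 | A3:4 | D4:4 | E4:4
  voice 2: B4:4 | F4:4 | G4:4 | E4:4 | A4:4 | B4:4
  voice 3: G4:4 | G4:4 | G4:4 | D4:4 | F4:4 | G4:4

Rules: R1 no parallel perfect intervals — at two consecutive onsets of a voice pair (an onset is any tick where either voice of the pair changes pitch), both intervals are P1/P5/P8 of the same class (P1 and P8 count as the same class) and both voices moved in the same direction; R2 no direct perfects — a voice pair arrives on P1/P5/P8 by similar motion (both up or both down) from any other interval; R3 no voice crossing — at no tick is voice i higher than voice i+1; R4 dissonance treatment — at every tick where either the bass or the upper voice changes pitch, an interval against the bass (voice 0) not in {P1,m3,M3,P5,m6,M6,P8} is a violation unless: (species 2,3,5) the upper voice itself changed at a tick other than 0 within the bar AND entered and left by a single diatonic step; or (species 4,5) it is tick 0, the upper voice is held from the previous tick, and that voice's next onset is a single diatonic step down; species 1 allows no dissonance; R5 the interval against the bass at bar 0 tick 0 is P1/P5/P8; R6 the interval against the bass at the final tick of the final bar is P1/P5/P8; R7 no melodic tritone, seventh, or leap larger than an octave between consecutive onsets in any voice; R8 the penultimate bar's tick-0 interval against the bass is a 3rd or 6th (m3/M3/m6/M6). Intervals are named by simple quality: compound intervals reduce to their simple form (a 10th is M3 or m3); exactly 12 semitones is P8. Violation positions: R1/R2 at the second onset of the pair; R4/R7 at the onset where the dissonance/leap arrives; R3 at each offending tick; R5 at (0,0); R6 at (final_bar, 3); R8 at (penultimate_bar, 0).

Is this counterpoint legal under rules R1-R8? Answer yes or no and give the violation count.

bar 0: v0=E3 v1=E4 v2=B4 v3=G4 (m3)
bar 1: v0=G3 v1=B3 v2=F4 v3=G4 (P8)
bar 2: v0=E3 v1=D5 v2=G4 v3=G4 (m3)
bar 3: v0=D3 v1=A3 v2=E4 v3=D4 (P8)
bar 4: v0=F3 v1=D4 v2=A4 v3=F4 (P8)
bar 5: v0=E3 v1=E4 v2=B4 v3=G4 (m3)
  R3 @ bar0.0: B4 above G4
  R5 @ bar0.0: opens on m3
  R3 @ bar0.1: B4 above G4
  R3 @ bar0.2: B4 above G4
  R3 @ bar0.3: B4 above G4
  R4 @ bar1.0: G3/F4 m7 untreated
  R7 @ bar1.0: B4->F4 leap 6st
  R2 @ bar2.0: B3/F4 TT -> D5/G4 P5 similar
  R3 @ bar2.0: D5 above G4
  R4 @ bar2.0: E3/D5 m7 untreated
  R7 @ bar2.0: B3->D5 leap 15st
  R3 @ bar2.1: D5 above G4
  R3 @ bar2.2: D5 above G4
  R3 @ bar2.3: D5 above G4
  R1 @ bar3.0: D5/G4 P5 -> A3/E4 P5 similar
  R2 @ bar3.0: E3/D5 m7 -> D3/A3 P5 similar
  R2 @ bar3.0: E3/G4 m3 -> D3/D4 P8 similar
  R3 @ bar3.0: E4 above D4
  R4 @ bar3.0: D3/E4 M2 untreated
  R7 @ bar3.0: D5->A3 leap 17st
  R3 @ bar3.1: E4 above D4
  R3 @ bar3.2: E4 above D4
  R3 @ bar3.3: E4 above D4
  R1 @ bar4.0: D3/D4 P8 -> F3/F4 P8 similar
  R1 @ bar4.0: A3/E4 P5 -> D4/A4 P5 similar
  R3 @ bar4.0: A4 above F4
  R8 @ bar4.0: penult P8 not 3rd/6th
  R3 @ bar4.1: A4 above F4
  R3 @ bar4.2: A4 above F4
  R3 @ bar4.3: A4 above F4
  R1 @ bar5.0: D4/A4 P5 -> E4/B4 P5 similar
  R3 @ bar5.0: B4 above G4
  R3 @ bar5.1: B4 above G4
  R3 @ bar5.2: B4 above G4
  R3 @ bar5.3: B4 above G4
  R6 @ bar5.3: closes on m3

No (36 violations)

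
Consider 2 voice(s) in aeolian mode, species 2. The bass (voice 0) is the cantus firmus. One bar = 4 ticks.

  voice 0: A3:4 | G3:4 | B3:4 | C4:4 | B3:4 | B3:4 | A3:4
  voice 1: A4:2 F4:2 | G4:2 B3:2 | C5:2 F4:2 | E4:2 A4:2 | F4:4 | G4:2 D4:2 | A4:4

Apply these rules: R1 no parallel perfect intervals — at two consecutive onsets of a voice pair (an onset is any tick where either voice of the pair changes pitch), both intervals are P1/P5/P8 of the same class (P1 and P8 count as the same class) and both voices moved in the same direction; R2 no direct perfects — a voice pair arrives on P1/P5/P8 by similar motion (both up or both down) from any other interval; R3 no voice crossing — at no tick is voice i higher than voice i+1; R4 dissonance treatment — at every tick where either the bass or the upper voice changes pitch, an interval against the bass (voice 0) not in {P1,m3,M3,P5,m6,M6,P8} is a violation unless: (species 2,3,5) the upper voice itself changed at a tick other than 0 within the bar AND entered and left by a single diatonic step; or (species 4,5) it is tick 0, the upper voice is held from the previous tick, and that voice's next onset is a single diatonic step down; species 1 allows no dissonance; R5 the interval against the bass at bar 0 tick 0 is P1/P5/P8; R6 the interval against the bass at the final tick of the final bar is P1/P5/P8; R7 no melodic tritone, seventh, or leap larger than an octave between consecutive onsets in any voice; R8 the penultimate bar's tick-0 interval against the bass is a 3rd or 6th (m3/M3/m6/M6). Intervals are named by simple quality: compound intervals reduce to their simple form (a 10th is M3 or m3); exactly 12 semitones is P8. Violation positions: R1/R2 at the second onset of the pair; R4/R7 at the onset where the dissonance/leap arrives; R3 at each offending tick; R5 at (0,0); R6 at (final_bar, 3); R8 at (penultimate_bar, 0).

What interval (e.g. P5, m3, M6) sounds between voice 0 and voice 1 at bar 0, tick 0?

P8

voice 0=A3 voice 1=A4 -> P8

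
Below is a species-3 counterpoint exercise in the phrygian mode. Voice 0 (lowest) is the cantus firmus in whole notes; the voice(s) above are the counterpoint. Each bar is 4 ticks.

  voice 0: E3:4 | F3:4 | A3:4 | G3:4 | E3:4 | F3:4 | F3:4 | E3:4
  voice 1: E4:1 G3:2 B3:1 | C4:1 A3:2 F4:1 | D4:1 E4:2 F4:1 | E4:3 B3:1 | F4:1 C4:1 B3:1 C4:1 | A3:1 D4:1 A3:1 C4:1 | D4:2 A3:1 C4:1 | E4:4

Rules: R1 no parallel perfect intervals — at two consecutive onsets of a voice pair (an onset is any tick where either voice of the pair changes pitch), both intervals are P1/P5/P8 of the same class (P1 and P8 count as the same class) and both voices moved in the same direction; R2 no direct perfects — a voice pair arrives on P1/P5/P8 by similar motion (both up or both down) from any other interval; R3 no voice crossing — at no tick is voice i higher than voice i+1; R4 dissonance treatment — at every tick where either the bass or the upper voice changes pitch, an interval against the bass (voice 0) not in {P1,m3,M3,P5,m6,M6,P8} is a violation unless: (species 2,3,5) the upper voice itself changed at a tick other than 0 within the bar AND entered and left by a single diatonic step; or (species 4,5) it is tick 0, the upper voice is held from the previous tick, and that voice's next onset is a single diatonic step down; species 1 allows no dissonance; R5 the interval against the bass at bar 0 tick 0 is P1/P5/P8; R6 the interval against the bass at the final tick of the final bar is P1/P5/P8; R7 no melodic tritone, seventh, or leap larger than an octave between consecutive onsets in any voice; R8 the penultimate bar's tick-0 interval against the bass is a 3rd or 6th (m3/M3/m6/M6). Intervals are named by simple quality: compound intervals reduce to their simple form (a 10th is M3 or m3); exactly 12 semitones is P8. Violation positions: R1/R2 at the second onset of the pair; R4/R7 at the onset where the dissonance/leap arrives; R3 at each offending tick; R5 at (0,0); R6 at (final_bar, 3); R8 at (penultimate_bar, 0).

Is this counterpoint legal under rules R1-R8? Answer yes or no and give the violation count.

No (4 violations)

bar 0: v0=E3 v1=E4 (P8)
bar 1: v0=F3 v1=C4 (P5)
bar 2: v0=A3 v1=D4 (P4)
bar 3: v0=G3 v1=E4 (M6)
bar 4: v0=E3 v1=F4 (m2)
bar 5: v0=F3 v1=A3 (M3)
bar 6: v0=F3 v1=D4 (M6)
bar 7: v0=E3 v1=E4 (P8)
  R1 @ bar1.0: E3/B3 P5 -> F3/C4 P5 similar
  R4 @ bar2.0: A3/D4 P4 untreated
  R4 @ bar4.0: E3/F4 m2 untreated
  R7 @ bar4.0: B3->F4 leap 6st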